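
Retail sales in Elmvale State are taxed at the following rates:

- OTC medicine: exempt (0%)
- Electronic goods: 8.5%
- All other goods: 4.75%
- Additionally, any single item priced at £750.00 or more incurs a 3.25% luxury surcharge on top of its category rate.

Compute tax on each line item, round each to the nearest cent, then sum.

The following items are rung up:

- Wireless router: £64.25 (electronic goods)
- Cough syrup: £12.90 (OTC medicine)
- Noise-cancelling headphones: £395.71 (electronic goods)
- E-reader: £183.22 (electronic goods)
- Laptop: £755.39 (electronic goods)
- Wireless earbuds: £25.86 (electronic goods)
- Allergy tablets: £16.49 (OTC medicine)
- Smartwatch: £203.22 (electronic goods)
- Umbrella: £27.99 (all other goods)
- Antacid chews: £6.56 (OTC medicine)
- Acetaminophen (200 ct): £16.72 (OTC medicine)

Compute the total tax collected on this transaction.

£164.23

Wireless router £64.25: electronic goods → 8.5% → £5.46
Cough syrup £12.90: OTC medicine → 0% → £0.00
Noise-cancelling headphones £395.71: electronic goods → 8.5% → £33.64
E-reader £183.22: electronic goods → 8.5% → £15.57
Laptop £755.39: electronic goods → 8.5% + 3.25% surcharge = 11.75% → £88.76
Wireless earbuds £25.86: electronic goods → 8.5% → £2.20
Allergy tablets £16.49: OTC medicine → 0% → £0.00
Smartwatch £203.22: electronic goods → 8.5% → £17.27
Umbrella £27.99: all other goods → 4.75% → £1.33
Antacid chews £6.56: OTC medicine → 0% → £0.00
Acetaminophen (200 ct) £16.72: OTC medicine → 0% → £0.00
Total tax = £5.46 + £33.64 + £15.57 + £88.76 + £2.20 + £17.27 + £1.33 = £164.23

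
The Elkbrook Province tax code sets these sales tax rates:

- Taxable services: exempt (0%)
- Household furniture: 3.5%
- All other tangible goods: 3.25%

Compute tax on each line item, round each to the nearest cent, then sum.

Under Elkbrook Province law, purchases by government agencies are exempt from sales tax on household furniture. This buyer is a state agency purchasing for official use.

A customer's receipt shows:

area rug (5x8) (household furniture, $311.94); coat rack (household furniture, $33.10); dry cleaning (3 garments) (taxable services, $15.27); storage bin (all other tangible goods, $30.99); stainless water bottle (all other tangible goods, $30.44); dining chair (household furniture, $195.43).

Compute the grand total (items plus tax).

$619.17

Area rug (5x8) $311.94: household furniture, buyer-exempt → 0% → $0.00
Coat rack $33.10: household furniture, buyer-exempt → 0% → $0.00
Dry cleaning (3 garments) $15.27: taxable services → 0% → $0.00
Storage bin $30.99: all other tangible goods → 3.25% → $1.01
Stainless water bottle $30.44: all other tangible goods → 3.25% → $0.99
Dining chair $195.43: household furniture, buyer-exempt → 0% → $0.00
Subtotal = $617.17; tax = $2.00; total due = $619.17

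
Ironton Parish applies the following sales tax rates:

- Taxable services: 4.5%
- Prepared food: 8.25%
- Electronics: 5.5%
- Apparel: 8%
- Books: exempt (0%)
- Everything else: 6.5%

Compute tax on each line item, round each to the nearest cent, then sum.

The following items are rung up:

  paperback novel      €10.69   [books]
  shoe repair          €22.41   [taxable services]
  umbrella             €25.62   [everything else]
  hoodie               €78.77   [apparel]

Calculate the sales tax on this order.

Paperback novel €10.69: books → 0% → €0.00
Shoe repair €22.41: taxable services → 4.5% → €1.01
Umbrella €25.62: everything else → 6.5% → €1.67
Hoodie €78.77: apparel → 8% → €6.30
Total tax = €1.01 + €1.67 + €6.30 = €8.98

€8.98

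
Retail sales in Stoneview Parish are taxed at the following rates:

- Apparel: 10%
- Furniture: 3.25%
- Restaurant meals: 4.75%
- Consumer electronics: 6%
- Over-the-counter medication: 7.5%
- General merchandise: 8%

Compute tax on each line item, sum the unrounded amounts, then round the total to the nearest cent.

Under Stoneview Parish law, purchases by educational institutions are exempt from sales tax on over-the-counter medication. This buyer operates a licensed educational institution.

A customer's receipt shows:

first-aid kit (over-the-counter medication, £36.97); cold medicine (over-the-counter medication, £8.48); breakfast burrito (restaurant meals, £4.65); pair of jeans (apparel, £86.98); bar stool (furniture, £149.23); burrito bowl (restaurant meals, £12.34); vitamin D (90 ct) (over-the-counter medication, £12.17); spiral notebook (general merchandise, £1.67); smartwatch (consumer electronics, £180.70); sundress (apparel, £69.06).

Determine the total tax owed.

First-aid kit £36.97: over-the-counter medication, buyer-exempt → 0% → £0.00
Cold medicine £8.48: over-the-counter medication, buyer-exempt → 0% → £0.00
Breakfast burrito £4.65: restaurant meals → 4.75% → £0.220875
Pair of jeans £86.98: apparel → 10% → £8.698
Bar stool £149.23: furniture → 3.25% → £4.849975
Burrito bowl £12.34: restaurant meals → 4.75% → £0.58615
Vitamin D (90 ct) £12.17: over-the-counter medication, buyer-exempt → 0% → £0.00
Spiral notebook £1.67: general merchandise → 8% → £0.1336
Smartwatch £180.70: consumer electronics → 6% → £10.842
Sundress £69.06: apparel → 10% → £6.906
Unrounded tax sum = £32.2366 → £32.24

£32.24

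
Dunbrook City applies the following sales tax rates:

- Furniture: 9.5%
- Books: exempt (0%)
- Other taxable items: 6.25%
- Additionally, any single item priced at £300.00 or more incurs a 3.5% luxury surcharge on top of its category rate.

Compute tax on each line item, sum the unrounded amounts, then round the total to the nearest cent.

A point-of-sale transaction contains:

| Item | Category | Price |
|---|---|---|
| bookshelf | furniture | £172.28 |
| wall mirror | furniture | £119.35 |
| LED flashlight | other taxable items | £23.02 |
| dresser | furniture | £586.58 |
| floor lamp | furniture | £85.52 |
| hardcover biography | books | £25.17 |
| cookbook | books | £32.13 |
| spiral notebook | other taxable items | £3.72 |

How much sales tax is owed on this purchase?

Bookshelf £172.28: furniture → 9.5% → £16.3666
Wall mirror £119.35: furniture → 9.5% → £11.33825
LED flashlight £23.02: other taxable items → 6.25% → £1.43875
Dresser £586.58: furniture → 9.5% + 3.5% surcharge = 13% → £76.2554
Floor lamp £85.52: furniture → 9.5% → £8.1244
Hardcover biography £25.17: books → 0% → £0.00
Cookbook £32.13: books → 0% → £0.00
Spiral notebook £3.72: other taxable items → 6.25% → £0.2325
Unrounded tax sum = £113.7559 → £113.76

£113.76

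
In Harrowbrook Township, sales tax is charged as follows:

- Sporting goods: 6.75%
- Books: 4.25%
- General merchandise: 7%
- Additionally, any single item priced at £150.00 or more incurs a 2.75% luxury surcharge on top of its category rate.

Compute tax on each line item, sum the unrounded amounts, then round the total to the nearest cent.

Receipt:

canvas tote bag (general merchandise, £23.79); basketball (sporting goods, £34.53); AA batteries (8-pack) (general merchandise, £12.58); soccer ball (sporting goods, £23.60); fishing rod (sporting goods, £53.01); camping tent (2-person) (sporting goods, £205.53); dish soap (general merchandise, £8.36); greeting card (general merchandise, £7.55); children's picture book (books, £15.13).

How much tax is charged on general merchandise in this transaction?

Canvas tote bag £23.79: general merchandise → 7% → £1.6653
AA batteries (8-pack) £12.58: general merchandise → 7% → £0.8806
Dish soap £8.36: general merchandise → 7% → £0.5852
Greeting card £7.55: general merchandise → 7% → £0.5285
Tax on general merchandise: unrounded sum = £3.6596 → £3.66

£3.66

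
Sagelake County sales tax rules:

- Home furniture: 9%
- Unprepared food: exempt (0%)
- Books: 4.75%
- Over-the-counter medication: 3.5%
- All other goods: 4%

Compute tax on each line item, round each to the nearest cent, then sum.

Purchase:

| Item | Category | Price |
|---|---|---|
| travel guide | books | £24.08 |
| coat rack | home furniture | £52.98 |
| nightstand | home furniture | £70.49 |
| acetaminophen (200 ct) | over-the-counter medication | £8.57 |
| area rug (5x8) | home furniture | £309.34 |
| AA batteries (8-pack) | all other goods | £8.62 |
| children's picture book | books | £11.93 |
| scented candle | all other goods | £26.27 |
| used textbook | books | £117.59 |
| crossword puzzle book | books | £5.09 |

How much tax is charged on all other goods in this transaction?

£1.39

AA batteries (8-pack) £8.62: all other goods → 4% → £0.34
Scented candle £26.27: all other goods → 4% → £1.05
Tax on all other goods = £0.34 + £1.05 = £1.39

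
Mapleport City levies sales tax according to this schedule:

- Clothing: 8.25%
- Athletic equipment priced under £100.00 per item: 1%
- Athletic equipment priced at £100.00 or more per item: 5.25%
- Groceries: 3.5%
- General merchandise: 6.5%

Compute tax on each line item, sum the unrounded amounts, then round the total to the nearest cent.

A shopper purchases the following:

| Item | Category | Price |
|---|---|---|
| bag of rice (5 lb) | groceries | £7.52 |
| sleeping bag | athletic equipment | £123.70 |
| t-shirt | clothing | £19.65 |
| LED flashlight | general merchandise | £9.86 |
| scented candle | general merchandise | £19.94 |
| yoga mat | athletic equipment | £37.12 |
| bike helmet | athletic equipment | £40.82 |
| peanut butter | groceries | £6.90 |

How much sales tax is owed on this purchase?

£11.34

Bag of rice (5 lb) £7.52: groceries → 3.5% → £0.2632
Sleeping bag £123.70: athletic equipment, £100.00 or more → 5.25% → £6.49425
T-shirt £19.65: clothing → 8.25% → £1.621125
LED flashlight £9.86: general merchandise → 6.5% → £0.6409
Scented candle £19.94: general merchandise → 6.5% → £1.2961
Yoga mat £37.12: athletic equipment, under £100.00 → 1% → £0.3712
Bike helmet £40.82: athletic equipment, under £100.00 → 1% → £0.4082
Peanut butter £6.90: groceries → 3.5% → £0.2415
Unrounded tax sum = £11.336475 → £11.34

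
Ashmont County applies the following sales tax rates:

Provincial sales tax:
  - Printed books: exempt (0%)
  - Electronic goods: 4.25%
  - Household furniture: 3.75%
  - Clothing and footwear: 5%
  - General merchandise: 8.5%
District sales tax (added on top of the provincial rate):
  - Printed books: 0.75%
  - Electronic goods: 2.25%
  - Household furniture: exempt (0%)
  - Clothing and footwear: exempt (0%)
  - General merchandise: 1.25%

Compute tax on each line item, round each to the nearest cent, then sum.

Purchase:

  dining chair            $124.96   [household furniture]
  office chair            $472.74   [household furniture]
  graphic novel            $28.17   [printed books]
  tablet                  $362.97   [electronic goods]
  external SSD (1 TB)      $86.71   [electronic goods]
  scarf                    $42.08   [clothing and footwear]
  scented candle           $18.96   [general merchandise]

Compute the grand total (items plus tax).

Dining chair $124.96: household furniture → 3.75% + 0% district = 3.75% → $4.69
Office chair $472.74: household furniture → 3.75% + 0% district = 3.75% → $17.73
Graphic novel $28.17: printed books → 0% + 0.75% district = 0.75% → $0.21
Tablet $362.97: electronic goods → 4.25% + 2.25% district = 6.5% → $23.59
External SSD (1 TB) $86.71: electronic goods → 4.25% + 2.25% district = 6.5% → $5.64
Scarf $42.08: clothing and footwear → 5% + 0% district = 5% → $2.10
Scented candle $18.96: general merchandise → 8.5% + 1.25% district = 9.75% → $1.85
Subtotal = $1136.59; tax = $55.81; total due = $1192.40

$1192.40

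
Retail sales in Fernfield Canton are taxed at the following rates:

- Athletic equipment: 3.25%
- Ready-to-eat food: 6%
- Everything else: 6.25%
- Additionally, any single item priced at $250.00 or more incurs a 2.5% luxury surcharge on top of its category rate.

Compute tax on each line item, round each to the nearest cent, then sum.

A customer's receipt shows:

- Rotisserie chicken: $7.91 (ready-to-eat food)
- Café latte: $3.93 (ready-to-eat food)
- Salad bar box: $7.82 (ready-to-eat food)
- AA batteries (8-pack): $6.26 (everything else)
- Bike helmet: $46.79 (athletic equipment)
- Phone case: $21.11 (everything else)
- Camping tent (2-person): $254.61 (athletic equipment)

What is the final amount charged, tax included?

Rotisserie chicken $7.91: ready-to-eat food → 6% → $0.47
Café latte $3.93: ready-to-eat food → 6% → $0.24
Salad bar box $7.82: ready-to-eat food → 6% → $0.47
AA batteries (8-pack) $6.26: everything else → 6.25% → $0.39
Bike helmet $46.79: athletic equipment → 3.25% → $1.52
Phone case $21.11: everything else → 6.25% → $1.32
Camping tent (2-person) $254.61: athletic equipment → 3.25% + 2.5% surcharge = 5.75% → $14.64
Subtotal = $348.43; tax = $19.05; total due = $367.48

$367.48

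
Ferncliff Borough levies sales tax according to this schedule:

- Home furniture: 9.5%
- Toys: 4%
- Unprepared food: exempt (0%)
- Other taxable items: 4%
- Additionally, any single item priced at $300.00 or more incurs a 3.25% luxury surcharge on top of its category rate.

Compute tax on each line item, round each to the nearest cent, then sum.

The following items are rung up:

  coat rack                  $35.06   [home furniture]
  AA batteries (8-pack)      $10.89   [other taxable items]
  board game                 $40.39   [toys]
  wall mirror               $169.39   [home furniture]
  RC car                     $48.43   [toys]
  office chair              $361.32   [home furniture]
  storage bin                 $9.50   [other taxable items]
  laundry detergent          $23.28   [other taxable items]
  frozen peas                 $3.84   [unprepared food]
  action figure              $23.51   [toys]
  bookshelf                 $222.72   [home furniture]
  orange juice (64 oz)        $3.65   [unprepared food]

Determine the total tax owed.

Coat rack $35.06: home furniture → 9.5% → $3.33
AA batteries (8-pack) $10.89: other taxable items → 4% → $0.44
Board game $40.39: toys → 4% → $1.62
Wall mirror $169.39: home furniture → 9.5% → $16.09
RC car $48.43: toys → 4% → $1.94
Office chair $361.32: home furniture → 9.5% + 3.25% surcharge = 12.75% → $46.07
Storage bin $9.50: other taxable items → 4% → $0.38
Laundry detergent $23.28: other taxable items → 4% → $0.93
Frozen peas $3.84: unprepared food → 0% → $0.00
Action figure $23.51: toys → 4% → $0.94
Bookshelf $222.72: home furniture → 9.5% → $21.16
Orange juice (64 oz) $3.65: unprepared food → 0% → $0.00
Total tax = $3.33 + $0.44 + $1.62 + $16.09 + $1.94 + $46.07 + $0.38 + $0.93 + $0.94 + $21.16 = $92.90

$92.90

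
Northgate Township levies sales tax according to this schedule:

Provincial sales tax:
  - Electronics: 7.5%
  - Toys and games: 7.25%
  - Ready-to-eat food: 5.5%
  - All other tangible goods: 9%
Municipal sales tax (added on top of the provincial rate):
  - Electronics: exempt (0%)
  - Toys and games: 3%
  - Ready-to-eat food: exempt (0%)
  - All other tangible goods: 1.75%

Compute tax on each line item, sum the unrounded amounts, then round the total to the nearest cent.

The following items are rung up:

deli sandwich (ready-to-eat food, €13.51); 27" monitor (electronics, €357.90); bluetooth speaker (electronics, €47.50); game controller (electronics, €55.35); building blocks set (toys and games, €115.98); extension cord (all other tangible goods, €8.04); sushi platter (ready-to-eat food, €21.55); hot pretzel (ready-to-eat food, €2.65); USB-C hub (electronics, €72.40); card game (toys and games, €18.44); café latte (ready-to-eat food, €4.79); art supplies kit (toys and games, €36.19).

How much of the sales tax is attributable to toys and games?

Building blocks set €115.98: toys and games → 7.25% + 3% municipal = 10.25% → €11.88795
Card game €18.44: toys and games → 7.25% + 3% municipal = 10.25% → €1.8901
Art supplies kit €36.19: toys and games → 7.25% + 3% municipal = 10.25% → €3.709475
Tax on toys and games: unrounded sum = €17.487525 → €17.49

€17.49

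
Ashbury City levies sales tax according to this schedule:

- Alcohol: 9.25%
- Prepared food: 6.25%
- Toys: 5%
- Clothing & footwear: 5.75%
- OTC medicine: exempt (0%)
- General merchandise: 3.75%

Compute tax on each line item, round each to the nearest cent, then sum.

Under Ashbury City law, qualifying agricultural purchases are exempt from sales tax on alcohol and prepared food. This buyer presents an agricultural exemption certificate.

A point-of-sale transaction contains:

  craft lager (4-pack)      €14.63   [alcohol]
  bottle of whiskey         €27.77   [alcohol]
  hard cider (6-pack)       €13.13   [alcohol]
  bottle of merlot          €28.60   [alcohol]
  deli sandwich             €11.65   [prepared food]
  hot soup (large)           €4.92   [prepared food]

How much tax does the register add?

€0.00

Craft lager (4-pack) €14.63: alcohol, buyer-exempt → 0% → €0.00
Bottle of whiskey €27.77: alcohol, buyer-exempt → 0% → €0.00
Hard cider (6-pack) €13.13: alcohol, buyer-exempt → 0% → €0.00
Bottle of merlot €28.60: alcohol, buyer-exempt → 0% → €0.00
Deli sandwich €11.65: prepared food, buyer-exempt → 0% → €0.00
Hot soup (large) €4.92: prepared food, buyer-exempt → 0% → €0.00
Total tax = €0.00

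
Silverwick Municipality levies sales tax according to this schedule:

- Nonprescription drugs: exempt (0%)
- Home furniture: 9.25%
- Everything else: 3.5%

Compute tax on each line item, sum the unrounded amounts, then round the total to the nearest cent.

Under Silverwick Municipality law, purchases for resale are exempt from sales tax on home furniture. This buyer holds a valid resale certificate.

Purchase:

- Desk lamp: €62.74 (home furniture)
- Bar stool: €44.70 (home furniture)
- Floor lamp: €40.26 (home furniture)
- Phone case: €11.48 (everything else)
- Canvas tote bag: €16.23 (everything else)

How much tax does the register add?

€0.97

Desk lamp €62.74: home furniture, buyer-exempt → 0% → €0.00
Bar stool €44.70: home furniture, buyer-exempt → 0% → €0.00
Floor lamp €40.26: home furniture, buyer-exempt → 0% → €0.00
Phone case €11.48: everything else → 3.5% → €0.4018
Canvas tote bag €16.23: everything else → 3.5% → €0.56805
Unrounded tax sum = €0.96985 → €0.97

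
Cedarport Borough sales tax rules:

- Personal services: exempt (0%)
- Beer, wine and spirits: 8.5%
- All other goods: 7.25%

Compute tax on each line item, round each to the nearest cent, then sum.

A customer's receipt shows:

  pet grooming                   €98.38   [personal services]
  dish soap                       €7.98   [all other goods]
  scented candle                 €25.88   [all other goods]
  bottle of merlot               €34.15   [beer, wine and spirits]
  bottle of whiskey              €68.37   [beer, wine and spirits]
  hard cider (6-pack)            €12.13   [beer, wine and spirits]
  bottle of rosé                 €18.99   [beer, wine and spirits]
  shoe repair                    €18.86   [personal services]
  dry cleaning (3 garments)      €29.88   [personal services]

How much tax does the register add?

€13.81

Pet grooming €98.38: personal services → 0% → €0.00
Dish soap €7.98: all other goods → 7.25% → €0.58
Scented candle €25.88: all other goods → 7.25% → €1.88
Bottle of merlot €34.15: beer, wine and spirits → 8.5% → €2.90
Bottle of whiskey €68.37: beer, wine and spirits → 8.5% → €5.81
Hard cider (6-pack) €12.13: beer, wine and spirits → 8.5% → €1.03
Bottle of rosé €18.99: beer, wine and spirits → 8.5% → €1.61
Shoe repair €18.86: personal services → 0% → €0.00
Dry cleaning (3 garments) €29.88: personal services → 0% → €0.00
Total tax = €0.58 + €1.88 + €2.90 + €5.81 + €1.03 + €1.61 = €13.81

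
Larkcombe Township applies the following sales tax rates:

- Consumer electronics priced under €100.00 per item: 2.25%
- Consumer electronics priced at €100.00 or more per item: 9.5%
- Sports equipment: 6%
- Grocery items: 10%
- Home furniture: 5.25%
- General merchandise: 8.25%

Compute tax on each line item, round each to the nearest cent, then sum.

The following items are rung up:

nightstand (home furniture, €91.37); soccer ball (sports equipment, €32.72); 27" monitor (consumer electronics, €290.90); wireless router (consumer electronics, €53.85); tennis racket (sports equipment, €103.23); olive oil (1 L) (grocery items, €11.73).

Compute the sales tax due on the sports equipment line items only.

Soccer ball €32.72: sports equipment → 6% → €1.96
Tennis racket €103.23: sports equipment → 6% → €6.19
Tax on sports equipment = €1.96 + €6.19 = €8.15

€8.15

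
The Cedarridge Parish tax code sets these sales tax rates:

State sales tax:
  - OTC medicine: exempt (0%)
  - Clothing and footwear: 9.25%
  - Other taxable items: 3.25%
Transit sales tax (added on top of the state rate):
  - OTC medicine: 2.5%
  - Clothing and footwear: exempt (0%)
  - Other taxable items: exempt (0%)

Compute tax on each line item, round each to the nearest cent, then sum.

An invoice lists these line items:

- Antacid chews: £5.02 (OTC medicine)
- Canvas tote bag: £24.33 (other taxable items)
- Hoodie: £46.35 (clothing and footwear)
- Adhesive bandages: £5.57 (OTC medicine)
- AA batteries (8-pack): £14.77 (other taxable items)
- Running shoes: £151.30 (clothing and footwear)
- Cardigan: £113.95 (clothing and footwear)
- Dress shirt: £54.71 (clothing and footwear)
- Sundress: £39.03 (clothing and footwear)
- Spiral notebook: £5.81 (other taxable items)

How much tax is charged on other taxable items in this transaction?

Canvas tote bag £24.33: other taxable items → 3.25% + 0% transit = 3.25% → £0.79
AA batteries (8-pack) £14.77: other taxable items → 3.25% + 0% transit = 3.25% → £0.48
Spiral notebook £5.81: other taxable items → 3.25% + 0% transit = 3.25% → £0.19
Tax on other taxable items = £0.79 + £0.48 + £0.19 = £1.46

£1.46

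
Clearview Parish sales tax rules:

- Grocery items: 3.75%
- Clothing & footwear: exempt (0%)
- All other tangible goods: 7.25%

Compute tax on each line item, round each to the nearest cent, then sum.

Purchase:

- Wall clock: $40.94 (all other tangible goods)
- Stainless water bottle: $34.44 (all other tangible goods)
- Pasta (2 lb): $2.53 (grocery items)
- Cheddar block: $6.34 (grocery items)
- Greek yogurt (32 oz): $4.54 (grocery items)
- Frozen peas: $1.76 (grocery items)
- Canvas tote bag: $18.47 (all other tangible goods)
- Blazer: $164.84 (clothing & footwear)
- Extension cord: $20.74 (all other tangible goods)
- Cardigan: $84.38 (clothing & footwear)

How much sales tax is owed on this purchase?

Wall clock $40.94: all other tangible goods → 7.25% → $2.97
Stainless water bottle $34.44: all other tangible goods → 7.25% → $2.50
Pasta (2 lb) $2.53: grocery items → 3.75% → $0.09
Cheddar block $6.34: grocery items → 3.75% → $0.24
Greek yogurt (32 oz) $4.54: grocery items → 3.75% → $0.17
Frozen peas $1.76: grocery items → 3.75% → $0.07
Canvas tote bag $18.47: all other tangible goods → 7.25% → $1.34
Blazer $164.84: clothing & footwear → 0% → $0.00
Extension cord $20.74: all other tangible goods → 7.25% → $1.50
Cardigan $84.38: clothing & footwear → 0% → $0.00
Total tax = $2.97 + $2.50 + $0.09 + $0.24 + $0.17 + $0.07 + $1.34 + $1.50 = $8.88

$8.88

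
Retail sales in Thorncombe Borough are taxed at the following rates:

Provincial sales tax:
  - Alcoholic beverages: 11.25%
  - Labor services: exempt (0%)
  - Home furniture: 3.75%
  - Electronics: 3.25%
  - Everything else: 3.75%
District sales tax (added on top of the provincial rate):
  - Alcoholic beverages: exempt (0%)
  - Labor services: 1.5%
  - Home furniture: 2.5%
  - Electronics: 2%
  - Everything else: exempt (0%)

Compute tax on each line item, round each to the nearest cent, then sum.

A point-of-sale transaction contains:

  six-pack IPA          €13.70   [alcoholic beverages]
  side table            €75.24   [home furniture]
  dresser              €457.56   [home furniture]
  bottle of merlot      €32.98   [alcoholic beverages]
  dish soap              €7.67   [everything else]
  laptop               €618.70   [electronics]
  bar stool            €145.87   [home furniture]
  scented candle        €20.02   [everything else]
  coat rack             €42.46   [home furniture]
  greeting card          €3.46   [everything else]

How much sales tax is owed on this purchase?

Six-pack IPA €13.70: alcoholic beverages → 11.25% + 0% district = 11.25% → €1.54
Side table €75.24: home furniture → 3.75% + 2.5% district = 6.25% → €4.70
Dresser €457.56: home furniture → 3.75% + 2.5% district = 6.25% → €28.60
Bottle of merlot €32.98: alcoholic beverages → 11.25% + 0% district = 11.25% → €3.71
Dish soap €7.67: everything else → 3.75% + 0% district = 3.75% → €0.29
Laptop €618.70: electronics → 3.25% + 2% district = 5.25% → €32.48
Bar stool €145.87: home furniture → 3.75% + 2.5% district = 6.25% → €9.12
Scented candle €20.02: everything else → 3.75% + 0% district = 3.75% → €0.75
Coat rack €42.46: home furniture → 3.75% + 2.5% district = 6.25% → €2.65
Greeting card €3.46: everything else → 3.75% + 0% district = 3.75% → €0.13
Total tax = €1.54 + €4.70 + €28.60 + €3.71 + €0.29 + €32.48 + €9.12 + €0.75 + €2.65 + €0.13 = €83.97

€83.97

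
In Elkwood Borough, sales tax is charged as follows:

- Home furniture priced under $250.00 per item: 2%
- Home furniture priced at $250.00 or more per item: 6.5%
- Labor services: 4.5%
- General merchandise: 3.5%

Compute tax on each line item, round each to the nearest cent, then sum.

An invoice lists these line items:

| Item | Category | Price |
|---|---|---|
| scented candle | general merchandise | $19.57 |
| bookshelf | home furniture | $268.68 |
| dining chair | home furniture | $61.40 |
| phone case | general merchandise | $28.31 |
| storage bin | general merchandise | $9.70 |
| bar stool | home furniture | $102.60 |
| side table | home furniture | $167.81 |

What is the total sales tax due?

Scented candle $19.57: general merchandise → 3.5% → $0.68
Bookshelf $268.68: home furniture, $250.00 or more → 6.5% → $17.46
Dining chair $61.40: home furniture, under $250.00 → 2% → $1.23
Phone case $28.31: general merchandise → 3.5% → $0.99
Storage bin $9.70: general merchandise → 3.5% → $0.34
Bar stool $102.60: home furniture, under $250.00 → 2% → $2.05
Side table $167.81: home furniture, under $250.00 → 2% → $3.36
Total tax = $0.68 + $17.46 + $1.23 + $0.99 + $0.34 + $2.05 + $3.36 = $26.11

$26.11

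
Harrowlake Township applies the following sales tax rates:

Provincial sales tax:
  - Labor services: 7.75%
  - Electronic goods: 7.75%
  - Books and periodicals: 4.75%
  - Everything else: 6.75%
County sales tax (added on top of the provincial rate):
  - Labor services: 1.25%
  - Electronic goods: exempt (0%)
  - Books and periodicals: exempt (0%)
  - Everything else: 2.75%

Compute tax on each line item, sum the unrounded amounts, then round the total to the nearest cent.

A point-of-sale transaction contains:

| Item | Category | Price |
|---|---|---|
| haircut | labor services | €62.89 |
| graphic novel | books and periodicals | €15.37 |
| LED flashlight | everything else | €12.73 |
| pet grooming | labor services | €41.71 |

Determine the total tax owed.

Haircut €62.89: labor services → 7.75% + 1.25% county = 9% → €5.6601
Graphic novel €15.37: books and periodicals → 4.75% + 0% county = 4.75% → €0.730075
LED flashlight €12.73: everything else → 6.75% + 2.75% county = 9.5% → €1.20935
Pet grooming €41.71: labor services → 7.75% + 1.25% county = 9% → €3.7539
Unrounded tax sum = €11.353425 → €11.35

€11.35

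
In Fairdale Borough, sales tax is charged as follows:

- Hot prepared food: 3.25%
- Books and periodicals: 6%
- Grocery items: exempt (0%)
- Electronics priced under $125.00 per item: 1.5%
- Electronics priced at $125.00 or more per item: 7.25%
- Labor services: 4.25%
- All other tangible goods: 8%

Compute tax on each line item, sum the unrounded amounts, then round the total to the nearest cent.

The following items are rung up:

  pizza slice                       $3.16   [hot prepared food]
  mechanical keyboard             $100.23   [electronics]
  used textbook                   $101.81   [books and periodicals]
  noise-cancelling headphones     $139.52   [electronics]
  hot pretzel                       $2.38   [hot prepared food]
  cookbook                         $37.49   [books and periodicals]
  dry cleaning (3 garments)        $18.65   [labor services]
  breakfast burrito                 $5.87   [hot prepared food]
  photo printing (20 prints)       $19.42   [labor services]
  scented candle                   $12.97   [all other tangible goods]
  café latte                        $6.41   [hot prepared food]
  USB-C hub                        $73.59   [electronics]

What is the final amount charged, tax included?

$545.82

Pizza slice $3.16: hot prepared food → 3.25% → $0.1027
Mechanical keyboard $100.23: electronics, under $125.00 → 1.5% → $1.50345
Used textbook $101.81: books and periodicals → 6% → $6.1086
Noise-cancelling headphones $139.52: electronics, $125.00 or more → 7.25% → $10.1152
Hot pretzel $2.38: hot prepared food → 3.25% → $0.07735
Cookbook $37.49: books and periodicals → 6% → $2.2494
Dry cleaning (3 garments) $18.65: labor services → 4.25% → $0.792625
Breakfast burrito $5.87: hot prepared food → 3.25% → $0.190775
Photo printing (20 prints) $19.42: labor services → 4.25% → $0.82535
Scented candle $12.97: all other tangible goods → 8% → $1.0376
Café latte $6.41: hot prepared food → 3.25% → $0.208325
USB-C hub $73.59: electronics, under $125.00 → 1.5% → $1.10385
Subtotal = $521.50; unrounded tax = $24.315225 → $24.32; total due = $545.82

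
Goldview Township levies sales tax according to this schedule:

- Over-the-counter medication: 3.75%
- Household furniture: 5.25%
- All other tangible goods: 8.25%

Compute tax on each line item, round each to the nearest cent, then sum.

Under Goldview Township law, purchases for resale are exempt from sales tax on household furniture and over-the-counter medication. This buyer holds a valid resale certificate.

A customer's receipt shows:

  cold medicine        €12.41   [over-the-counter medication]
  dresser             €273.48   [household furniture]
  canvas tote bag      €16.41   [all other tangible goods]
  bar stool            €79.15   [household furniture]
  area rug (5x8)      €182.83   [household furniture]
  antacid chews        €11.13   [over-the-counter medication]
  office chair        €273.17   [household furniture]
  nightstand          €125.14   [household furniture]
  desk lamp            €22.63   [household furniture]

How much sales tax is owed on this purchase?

€1.35

Cold medicine €12.41: over-the-counter medication, buyer-exempt → 0% → €0.00
Dresser €273.48: household furniture, buyer-exempt → 0% → €0.00
Canvas tote bag €16.41: all other tangible goods → 8.25% → €1.35
Bar stool €79.15: household furniture, buyer-exempt → 0% → €0.00
Area rug (5x8) €182.83: household furniture, buyer-exempt → 0% → €0.00
Antacid chews €11.13: over-the-counter medication, buyer-exempt → 0% → €0.00
Office chair €273.17: household furniture, buyer-exempt → 0% → €0.00
Nightstand €125.14: household furniture, buyer-exempt → 0% → €0.00
Desk lamp €22.63: household furniture, buyer-exempt → 0% → €0.00
Total tax = €1.35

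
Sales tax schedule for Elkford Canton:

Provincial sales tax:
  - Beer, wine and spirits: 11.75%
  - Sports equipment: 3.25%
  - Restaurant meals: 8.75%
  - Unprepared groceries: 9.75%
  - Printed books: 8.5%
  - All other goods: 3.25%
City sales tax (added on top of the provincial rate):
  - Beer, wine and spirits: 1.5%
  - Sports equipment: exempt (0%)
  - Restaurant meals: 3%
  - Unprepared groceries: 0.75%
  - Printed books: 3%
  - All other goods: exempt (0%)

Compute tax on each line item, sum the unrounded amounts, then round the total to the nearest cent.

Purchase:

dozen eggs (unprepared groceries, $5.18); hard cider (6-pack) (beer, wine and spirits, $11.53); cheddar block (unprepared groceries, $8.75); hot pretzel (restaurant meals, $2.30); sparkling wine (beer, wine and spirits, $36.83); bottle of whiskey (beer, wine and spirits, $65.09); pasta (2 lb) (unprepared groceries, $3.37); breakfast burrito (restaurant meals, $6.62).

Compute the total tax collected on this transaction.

$17.90

Dozen eggs $5.18: unprepared groceries → 9.75% + 0.75% city = 10.5% → $0.5439
Hard cider (6-pack) $11.53: beer, wine and spirits → 11.75% + 1.5% city = 13.25% → $1.527725
Cheddar block $8.75: unprepared groceries → 9.75% + 0.75% city = 10.5% → $0.91875
Hot pretzel $2.30: restaurant meals → 8.75% + 3% city = 11.75% → $0.27025
Sparkling wine $36.83: beer, wine and spirits → 11.75% + 1.5% city = 13.25% → $4.879975
Bottle of whiskey $65.09: beer, wine and spirits → 11.75% + 1.5% city = 13.25% → $8.624425
Pasta (2 lb) $3.37: unprepared groceries → 9.75% + 0.75% city = 10.5% → $0.35385
Breakfast burrito $6.62: restaurant meals → 8.75% + 3% city = 11.75% → $0.77785
Unrounded tax sum = $17.896725 → $17.90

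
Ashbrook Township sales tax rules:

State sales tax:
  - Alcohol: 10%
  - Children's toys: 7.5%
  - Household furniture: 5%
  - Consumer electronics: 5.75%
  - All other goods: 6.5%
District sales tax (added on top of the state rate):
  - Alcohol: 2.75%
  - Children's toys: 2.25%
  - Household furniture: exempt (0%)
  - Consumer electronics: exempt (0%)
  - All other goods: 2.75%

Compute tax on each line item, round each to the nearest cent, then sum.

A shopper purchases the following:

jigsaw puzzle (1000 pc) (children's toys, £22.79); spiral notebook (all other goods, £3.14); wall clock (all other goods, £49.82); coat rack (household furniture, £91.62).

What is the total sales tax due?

£11.70

Jigsaw puzzle (1000 pc) £22.79: children's toys → 7.5% + 2.25% district = 9.75% → £2.22
Spiral notebook £3.14: all other goods → 6.5% + 2.75% district = 9.25% → £0.29
Wall clock £49.82: all other goods → 6.5% + 2.75% district = 9.25% → £4.61
Coat rack £91.62: household furniture → 5% + 0% district = 5% → £4.58
Total tax = £2.22 + £0.29 + £4.61 + £4.58 = £11.70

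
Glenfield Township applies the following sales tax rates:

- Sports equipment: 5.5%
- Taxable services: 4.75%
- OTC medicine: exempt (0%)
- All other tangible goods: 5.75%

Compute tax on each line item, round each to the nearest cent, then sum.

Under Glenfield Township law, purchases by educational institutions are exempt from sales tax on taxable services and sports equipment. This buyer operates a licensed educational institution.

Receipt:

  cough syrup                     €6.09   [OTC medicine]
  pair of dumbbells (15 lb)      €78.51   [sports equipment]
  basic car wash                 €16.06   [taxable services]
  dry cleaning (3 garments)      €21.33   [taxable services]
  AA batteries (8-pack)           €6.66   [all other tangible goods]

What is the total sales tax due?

€0.38

Cough syrup €6.09: OTC medicine → 0% → €0.00
Pair of dumbbells (15 lb) €78.51: sports equipment, buyer-exempt → 0% → €0.00
Basic car wash €16.06: taxable services, buyer-exempt → 0% → €0.00
Dry cleaning (3 garments) €21.33: taxable services, buyer-exempt → 0% → €0.00
AA batteries (8-pack) €6.66: all other tangible goods → 5.75% → €0.38
Total tax = €0.38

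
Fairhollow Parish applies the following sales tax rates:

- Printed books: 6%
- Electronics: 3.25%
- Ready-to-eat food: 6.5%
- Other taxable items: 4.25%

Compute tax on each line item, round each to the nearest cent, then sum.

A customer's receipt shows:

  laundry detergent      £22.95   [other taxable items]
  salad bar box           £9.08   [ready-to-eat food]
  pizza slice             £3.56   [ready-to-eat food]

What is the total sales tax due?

Laundry detergent £22.95: other taxable items → 4.25% → £0.98
Salad bar box £9.08: ready-to-eat food → 6.5% → £0.59
Pizza slice £3.56: ready-to-eat food → 6.5% → £0.23
Total tax = £0.98 + £0.59 + £0.23 = £1.80

£1.80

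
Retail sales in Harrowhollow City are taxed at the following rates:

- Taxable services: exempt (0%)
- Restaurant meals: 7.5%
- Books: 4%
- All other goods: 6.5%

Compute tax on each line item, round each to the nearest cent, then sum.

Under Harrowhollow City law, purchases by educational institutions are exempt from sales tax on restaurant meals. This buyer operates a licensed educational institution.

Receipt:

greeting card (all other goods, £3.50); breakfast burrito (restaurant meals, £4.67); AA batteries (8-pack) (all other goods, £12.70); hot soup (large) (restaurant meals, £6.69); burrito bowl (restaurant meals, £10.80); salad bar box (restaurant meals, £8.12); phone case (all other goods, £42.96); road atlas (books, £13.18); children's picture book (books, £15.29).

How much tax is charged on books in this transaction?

£1.14

Road atlas £13.18: books → 4% → £0.53
Children's picture book £15.29: books → 4% → £0.61
Tax on books = £0.53 + £0.61 = £1.14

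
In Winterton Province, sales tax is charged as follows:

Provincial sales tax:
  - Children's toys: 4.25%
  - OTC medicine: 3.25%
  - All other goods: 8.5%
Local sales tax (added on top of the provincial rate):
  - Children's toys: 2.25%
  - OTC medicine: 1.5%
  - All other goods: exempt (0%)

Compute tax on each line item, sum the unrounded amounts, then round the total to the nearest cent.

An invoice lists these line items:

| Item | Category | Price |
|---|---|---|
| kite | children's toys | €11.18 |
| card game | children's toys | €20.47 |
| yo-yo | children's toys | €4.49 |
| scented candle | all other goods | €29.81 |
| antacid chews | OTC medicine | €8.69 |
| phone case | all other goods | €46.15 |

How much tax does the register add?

€9.22

Kite €11.18: children's toys → 4.25% + 2.25% local = 6.5% → €0.7267
Card game €20.47: children's toys → 4.25% + 2.25% local = 6.5% → €1.33055
Yo-yo €4.49: children's toys → 4.25% + 2.25% local = 6.5% → €0.29185
Scented candle €29.81: all other goods → 8.5% + 0% local = 8.5% → €2.53385
Antacid chews €8.69: OTC medicine → 3.25% + 1.5% local = 4.75% → €0.412775
Phone case €46.15: all other goods → 8.5% + 0% local = 8.5% → €3.92275
Unrounded tax sum = €9.218475 → €9.22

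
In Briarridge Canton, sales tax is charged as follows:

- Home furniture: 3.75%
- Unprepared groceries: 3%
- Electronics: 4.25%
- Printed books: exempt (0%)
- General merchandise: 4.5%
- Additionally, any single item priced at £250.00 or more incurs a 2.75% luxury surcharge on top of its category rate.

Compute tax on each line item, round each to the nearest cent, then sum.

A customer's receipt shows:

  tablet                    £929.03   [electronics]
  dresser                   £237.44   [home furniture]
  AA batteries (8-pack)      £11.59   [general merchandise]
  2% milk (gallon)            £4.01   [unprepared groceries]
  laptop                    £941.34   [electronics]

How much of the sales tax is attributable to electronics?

Tablet £929.03: electronics → 4.25% + 2.75% surcharge = 7% → £65.03
Laptop £941.34: electronics → 4.25% + 2.75% surcharge = 7% → £65.89
Tax on electronics = £65.03 + £65.89 = £130.92

£130.92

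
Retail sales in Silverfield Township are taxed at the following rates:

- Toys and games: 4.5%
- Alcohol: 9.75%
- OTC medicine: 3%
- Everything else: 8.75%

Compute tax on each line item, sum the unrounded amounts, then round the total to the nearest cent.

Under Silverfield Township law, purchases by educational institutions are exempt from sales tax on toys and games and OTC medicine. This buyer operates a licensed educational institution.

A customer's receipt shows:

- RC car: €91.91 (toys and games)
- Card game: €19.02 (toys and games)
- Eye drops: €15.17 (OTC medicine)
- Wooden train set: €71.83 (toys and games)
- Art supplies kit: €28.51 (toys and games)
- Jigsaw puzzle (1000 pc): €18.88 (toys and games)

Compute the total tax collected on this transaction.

€0.00

RC car €91.91: toys and games, buyer-exempt → 0% → €0.00
Card game €19.02: toys and games, buyer-exempt → 0% → €0.00
Eye drops €15.17: OTC medicine, buyer-exempt → 0% → €0.00
Wooden train set €71.83: toys and games, buyer-exempt → 0% → €0.00
Art supplies kit €28.51: toys and games, buyer-exempt → 0% → €0.00
Jigsaw puzzle (1000 pc) €18.88: toys and games, buyer-exempt → 0% → €0.00
Unrounded tax sum = €0.00 → €0.00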